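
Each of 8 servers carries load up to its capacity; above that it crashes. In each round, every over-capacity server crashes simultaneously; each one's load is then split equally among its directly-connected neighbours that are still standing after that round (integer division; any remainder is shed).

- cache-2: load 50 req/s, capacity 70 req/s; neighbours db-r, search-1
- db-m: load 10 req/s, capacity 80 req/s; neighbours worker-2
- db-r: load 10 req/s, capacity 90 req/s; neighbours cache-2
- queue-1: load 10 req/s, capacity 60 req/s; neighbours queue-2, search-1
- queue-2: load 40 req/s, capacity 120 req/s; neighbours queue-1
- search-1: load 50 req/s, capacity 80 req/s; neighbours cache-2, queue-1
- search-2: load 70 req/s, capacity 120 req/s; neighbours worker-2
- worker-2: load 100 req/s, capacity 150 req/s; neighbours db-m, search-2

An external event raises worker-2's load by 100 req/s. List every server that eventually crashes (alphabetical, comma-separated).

Round 1 — worker-2 at 200 > 150. worker-2 crashes.
  worker-2 sheds 200 req/s to db-m, search-2: 100 each.
    db-m: 10+100 = 110 > 80
    search-2: 70+100 = 170 > 120
Round 2 — db-m, search-2 crash.
  db-m sheds 110 req/s: no online neighbours, lost.
  search-2 sheds 170 req/s: no online neighbours, lost.
No further crashes.

db-m, search-2, worker-2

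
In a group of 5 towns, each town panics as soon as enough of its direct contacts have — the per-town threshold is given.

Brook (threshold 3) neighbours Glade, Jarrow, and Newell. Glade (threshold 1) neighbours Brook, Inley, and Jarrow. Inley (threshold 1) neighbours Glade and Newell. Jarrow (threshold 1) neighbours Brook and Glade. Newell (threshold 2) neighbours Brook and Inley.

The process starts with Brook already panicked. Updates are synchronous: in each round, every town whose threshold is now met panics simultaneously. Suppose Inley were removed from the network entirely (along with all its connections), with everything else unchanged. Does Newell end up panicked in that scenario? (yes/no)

With Inley removed:
Round 1 — Brook panics (initial).
Round 2 — checking thresholds:
  Glade: 1 of 2 neighbours ≥ 1, panics.
  Jarrow: 1 of 2 neighbours ≥ 1, panics.
  Newell: 1 of 1 neighbours < 2, below threshold.
Round 3 — no new panics; cascade stops.

no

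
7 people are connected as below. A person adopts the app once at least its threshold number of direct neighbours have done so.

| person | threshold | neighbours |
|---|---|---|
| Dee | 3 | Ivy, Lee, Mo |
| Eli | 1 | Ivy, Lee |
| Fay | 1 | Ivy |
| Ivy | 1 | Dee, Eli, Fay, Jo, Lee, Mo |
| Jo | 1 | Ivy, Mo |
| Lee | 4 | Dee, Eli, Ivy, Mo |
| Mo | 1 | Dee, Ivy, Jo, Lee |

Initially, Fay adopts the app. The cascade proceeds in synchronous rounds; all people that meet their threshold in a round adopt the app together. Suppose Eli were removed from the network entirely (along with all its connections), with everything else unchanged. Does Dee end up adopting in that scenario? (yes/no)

With Eli removed:
Round 1 — Fay adopts the app (initial).
Round 2 — checking thresholds:
  Ivy: 1 of 5 neighbours ≥ 1, adopts the app.
Round 3 — checking thresholds:
  Dee: 1 of 3 neighbours < 3, below threshold.
  Jo: 1 of 2 neighbours ≥ 1, adopts the app.
  Lee: 1 of 3 neighbours < 4, below threshold.
  Mo: 1 of 4 neighbours ≥ 1, adopts the app.
Round 4 — no new adoptions; cascade stops.

no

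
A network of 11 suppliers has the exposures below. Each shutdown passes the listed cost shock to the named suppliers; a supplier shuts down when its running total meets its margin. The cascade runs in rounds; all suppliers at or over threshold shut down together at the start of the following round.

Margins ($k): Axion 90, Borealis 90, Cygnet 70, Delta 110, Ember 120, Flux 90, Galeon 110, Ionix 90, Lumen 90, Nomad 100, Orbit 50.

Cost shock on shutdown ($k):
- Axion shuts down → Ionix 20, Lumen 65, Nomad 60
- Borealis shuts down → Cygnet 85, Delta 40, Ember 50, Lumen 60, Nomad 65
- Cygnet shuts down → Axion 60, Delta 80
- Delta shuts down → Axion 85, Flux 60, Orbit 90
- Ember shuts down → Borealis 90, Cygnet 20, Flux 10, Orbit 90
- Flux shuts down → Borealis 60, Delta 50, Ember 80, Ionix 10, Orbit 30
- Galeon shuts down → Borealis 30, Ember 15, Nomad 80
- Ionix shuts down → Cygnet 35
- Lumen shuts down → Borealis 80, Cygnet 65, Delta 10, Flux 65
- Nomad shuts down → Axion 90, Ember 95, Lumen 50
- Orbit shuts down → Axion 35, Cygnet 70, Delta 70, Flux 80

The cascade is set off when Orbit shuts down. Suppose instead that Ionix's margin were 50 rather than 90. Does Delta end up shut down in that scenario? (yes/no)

yes

With Ionix's margin at 50:
Round 1 — Orbit shuts down (initial).
  Axion: +35 → 35 < 90
  Cygnet: +70 → 70 ≥ 70
  Delta: +70 → 70 < 110
  Flux: +80 → 80 < 90
Round 2 — Cygnet shuts down.
  Axion: +60 → 95 ≥ 90
  Delta: +80 → 150 ≥ 110
Round 3 — Axion, Delta shut down.
  Flux: +60 → 140 ≥ 90
  Ionix: +20 → 20 < 50
  Lumen: +65 → 65 < 90
  Nomad: +60 → 60 < 100
Round 4 — Flux shuts down.
  Borealis: +60 → 60 < 90
  Ember: +80 → 80 < 120
  Ionix: +10 → 30 < 50
No further shutdowns.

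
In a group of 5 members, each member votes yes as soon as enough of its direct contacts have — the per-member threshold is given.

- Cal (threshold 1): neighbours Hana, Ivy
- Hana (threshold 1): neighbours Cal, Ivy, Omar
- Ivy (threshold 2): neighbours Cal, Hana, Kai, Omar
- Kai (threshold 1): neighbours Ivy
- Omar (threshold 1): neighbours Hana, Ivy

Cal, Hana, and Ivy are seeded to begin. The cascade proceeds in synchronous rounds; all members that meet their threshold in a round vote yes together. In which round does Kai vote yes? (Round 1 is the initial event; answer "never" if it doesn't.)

2

Round 1 — Cal, Hana, Ivy vote yes (initial).
Round 2 — checking thresholds:
  Kai: 1 of 1 neighbours ≥ 1, votes yes.
  Omar: 2 of 2 neighbours ≥ 1, votes yes.
Round 3 — no new yes votes; cascade stops.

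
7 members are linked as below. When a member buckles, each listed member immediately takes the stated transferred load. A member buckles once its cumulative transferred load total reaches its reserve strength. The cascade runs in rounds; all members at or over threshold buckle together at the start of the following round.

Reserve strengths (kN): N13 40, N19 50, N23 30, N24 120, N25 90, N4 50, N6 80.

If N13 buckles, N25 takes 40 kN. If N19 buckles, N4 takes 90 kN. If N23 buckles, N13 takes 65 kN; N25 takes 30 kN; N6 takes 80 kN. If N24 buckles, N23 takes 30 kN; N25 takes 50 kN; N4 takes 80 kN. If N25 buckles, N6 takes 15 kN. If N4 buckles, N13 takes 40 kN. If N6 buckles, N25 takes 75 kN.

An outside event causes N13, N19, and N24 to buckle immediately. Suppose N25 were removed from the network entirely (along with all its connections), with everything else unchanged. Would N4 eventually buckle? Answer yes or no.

With N25 removed:
Round 1 — N13, N19, N24 buckle (initial).
  N23: +30 → 30 ≥ 30
  N4: +90+80 → 170 ≥ 50
Round 2 — N23, N4 buckle.
  N6: +80 → 80 ≥ 80
Round 3 — N6 buckles.
No further bucklings.

yes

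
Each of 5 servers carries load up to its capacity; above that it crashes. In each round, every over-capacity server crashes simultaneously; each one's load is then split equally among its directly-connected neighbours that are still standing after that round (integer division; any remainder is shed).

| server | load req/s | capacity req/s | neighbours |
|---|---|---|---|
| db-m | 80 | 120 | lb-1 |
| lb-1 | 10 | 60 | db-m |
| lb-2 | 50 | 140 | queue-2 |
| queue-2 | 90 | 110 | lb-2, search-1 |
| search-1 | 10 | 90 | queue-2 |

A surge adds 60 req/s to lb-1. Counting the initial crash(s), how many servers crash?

2

Round 1 — lb-1 at 70 > 60. lb-1 crashes.
  lb-1 sheds 70 req/s to db-m: 70 each.
    db-m: 80+70 = 150 > 120
Round 2 — db-m crashes.
  db-m sheds 150 req/s: no online neighbours, lost.
No further crashes.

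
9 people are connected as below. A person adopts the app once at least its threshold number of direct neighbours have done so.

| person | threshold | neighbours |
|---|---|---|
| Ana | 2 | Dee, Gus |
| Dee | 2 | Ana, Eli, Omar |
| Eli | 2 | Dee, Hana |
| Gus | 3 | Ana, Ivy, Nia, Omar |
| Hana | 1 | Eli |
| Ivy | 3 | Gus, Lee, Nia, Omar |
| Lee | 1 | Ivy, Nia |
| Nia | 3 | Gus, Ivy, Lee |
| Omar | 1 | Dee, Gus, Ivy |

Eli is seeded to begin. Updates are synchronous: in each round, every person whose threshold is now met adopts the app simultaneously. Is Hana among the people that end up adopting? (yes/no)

yes

Round 1 — Eli adopts the app (initial).
Round 2 — checking thresholds:
  Dee: 1 of 3 neighbours < 2, below threshold.
  Hana: 1 of 1 neighbours ≥ 1, adopts the app.
Round 3 — no new adoptions; cascade stops.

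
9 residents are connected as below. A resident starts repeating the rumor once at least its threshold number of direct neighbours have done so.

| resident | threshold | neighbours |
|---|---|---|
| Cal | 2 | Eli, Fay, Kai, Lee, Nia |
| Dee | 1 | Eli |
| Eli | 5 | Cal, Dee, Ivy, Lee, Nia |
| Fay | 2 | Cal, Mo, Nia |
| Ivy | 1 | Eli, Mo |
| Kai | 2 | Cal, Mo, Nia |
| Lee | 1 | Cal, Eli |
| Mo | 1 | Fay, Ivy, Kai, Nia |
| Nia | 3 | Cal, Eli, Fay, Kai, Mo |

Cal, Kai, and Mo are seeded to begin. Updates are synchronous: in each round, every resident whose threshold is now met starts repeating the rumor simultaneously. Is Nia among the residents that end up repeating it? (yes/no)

yes

Round 1 — Cal, Kai, Mo start repeating the rumor (initial).
Round 2 — checking thresholds:
  Eli: 1 of 5 neighbours < 5, not yet.
  Fay: 2 of 3 neighbours ≥ 2, starts repeating the rumor.
  Ivy: 1 of 2 neighbours ≥ 1, starts repeating the rumor.
  Lee: 1 of 2 neighbours ≥ 1, starts repeating the rumor.
  Nia: 3 of 5 neighbours ≥ 3, starts repeating the rumor.
Round 3 — no new spreads; cascade stops.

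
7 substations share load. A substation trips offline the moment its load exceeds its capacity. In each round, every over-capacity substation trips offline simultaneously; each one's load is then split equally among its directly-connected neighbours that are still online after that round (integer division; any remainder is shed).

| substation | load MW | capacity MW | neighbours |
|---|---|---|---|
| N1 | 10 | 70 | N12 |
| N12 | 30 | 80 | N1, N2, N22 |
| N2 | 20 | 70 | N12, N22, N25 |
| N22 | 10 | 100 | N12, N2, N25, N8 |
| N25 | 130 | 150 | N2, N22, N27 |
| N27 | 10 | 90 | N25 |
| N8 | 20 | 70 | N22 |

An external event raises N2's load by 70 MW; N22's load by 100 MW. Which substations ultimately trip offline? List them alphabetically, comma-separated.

N1, N12, N2, N22, N25, N27

Round 1 — N2 at 90 > 70; N22 at 110 > 100. N2, N22 trip offline.
  N2 sheds 90 MW to N12, N25: 45 each.
    N12: 30+45 = 75 ≤ 80
    N25: 130+45 = 175 > 150
  N22 sheds 110 MW to N12, N25, N8: 36 each (2 lost).
    N12: 75+36 = 111 > 80
    N25: 175+36 = 211 > 150
    N8: 20+36 = 56 ≤ 70
Round 2 — N12, N25 trip offline.
  N12 sheds 111 MW to N1: 111 each.
    N1: 10+111 = 121 > 70
  N25 sheds 211 MW to N27: 211 each.
    N27: 10+211 = 221 > 90
Round 3 — N1, N27 trip offline.
  N1 sheds 121 MW: no online neighbours, lost.
  N27 sheds 221 MW: no online neighbours, lost.
No further trips.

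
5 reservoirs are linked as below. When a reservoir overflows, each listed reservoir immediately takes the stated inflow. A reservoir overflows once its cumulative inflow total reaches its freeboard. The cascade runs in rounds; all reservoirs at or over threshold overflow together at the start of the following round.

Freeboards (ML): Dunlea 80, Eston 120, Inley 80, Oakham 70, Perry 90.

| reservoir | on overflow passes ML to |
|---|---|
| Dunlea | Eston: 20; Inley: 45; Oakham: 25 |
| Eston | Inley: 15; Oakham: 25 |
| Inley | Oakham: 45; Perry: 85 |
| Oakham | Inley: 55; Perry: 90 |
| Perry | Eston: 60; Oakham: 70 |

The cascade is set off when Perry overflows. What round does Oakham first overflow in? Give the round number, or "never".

2

Round 1 — Perry overflows (initial).
  Eston: +60 → 60 < 120
  Oakham: +70 → 70 ≥ 70
Round 2 — Oakham overflows.
  Inley: +55 → 55 < 80
No further overflows.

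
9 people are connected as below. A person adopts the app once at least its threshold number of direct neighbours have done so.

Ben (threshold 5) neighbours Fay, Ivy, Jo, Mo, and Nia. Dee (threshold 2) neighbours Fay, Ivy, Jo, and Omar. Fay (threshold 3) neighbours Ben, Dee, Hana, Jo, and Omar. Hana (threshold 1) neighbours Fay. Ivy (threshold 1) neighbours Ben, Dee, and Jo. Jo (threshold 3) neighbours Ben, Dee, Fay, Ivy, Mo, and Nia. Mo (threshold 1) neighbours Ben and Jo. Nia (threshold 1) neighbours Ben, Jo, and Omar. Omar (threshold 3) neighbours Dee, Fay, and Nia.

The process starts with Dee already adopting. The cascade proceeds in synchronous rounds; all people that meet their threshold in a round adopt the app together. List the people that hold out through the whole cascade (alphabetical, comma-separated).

Round 1 — Dee adopts the app (initial).
Round 2 — checking thresholds:
  Fay: 1 of 5 neighbours < 3, holds.
  Ivy: 1 of 3 neighbours ≥ 1, adopts the app.
  Jo: 1 of 6 neighbours < 3, holds.
  Omar: 1 of 3 neighbours < 3, holds.
Round 3 — no new adoptions; cascade stops.

Ben, Fay, Hana, Jo, Mo, Nia, Omar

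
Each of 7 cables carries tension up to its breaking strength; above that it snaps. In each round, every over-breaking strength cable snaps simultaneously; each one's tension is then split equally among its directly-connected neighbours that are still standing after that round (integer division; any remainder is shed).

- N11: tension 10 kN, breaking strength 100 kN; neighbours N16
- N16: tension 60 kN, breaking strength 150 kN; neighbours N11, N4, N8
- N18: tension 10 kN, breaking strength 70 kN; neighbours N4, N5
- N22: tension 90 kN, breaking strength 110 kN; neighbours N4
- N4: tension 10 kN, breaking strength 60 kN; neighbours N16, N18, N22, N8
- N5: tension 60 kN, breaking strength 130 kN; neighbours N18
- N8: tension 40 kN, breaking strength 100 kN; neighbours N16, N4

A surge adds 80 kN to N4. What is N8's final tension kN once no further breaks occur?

Round 1 — N4 at 90 > 60. N4 snaps.
  N4 sheds 90 kN to N16, N18, N22, N8: 22 each (2 lost).
    N16: 60+22 = 82 ≤ 150
    N18: 10+22 = 32 ≤ 70
    N22: 90+22 = 112 > 110
    N8: 40+22 = 62 ≤ 100
Round 2 — N22 snaps.
  N22 sheds 112 kN: no online neighbours, lost.
No further breaks.

62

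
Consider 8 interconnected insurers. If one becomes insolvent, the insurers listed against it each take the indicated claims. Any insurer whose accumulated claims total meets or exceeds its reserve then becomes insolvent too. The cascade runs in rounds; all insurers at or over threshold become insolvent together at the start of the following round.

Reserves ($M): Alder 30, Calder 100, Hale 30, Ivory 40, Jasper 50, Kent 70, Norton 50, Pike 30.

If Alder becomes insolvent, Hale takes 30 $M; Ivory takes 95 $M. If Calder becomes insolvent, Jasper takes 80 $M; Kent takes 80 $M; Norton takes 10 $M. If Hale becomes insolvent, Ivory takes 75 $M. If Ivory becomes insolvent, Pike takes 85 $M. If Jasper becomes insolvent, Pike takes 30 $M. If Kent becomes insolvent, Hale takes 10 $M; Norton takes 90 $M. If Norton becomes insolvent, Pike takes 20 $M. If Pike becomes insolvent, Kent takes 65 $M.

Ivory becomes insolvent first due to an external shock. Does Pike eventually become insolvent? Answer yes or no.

yes

Round 1 — Ivory becomes insolvent (initial).
  Pike: +85 → 85 ≥ 30
Round 2 — Pike becomes insolvent.
  Kent: +65 → 65 < 70
No further insolvencies.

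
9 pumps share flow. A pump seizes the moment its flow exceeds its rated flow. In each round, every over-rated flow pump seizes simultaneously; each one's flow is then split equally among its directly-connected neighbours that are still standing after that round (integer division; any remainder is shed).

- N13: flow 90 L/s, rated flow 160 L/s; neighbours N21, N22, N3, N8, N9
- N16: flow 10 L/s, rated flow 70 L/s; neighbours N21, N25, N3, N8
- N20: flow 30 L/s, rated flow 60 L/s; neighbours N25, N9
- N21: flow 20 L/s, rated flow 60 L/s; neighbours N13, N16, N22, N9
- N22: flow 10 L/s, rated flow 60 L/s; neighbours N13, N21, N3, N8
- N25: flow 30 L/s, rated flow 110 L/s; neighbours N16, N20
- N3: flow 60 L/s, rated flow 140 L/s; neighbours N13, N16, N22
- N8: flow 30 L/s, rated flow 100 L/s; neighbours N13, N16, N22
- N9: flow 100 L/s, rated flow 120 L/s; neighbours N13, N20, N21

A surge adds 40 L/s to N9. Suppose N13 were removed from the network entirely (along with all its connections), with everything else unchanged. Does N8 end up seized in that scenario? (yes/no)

With N13 removed:
Round 1 — N9 at 140 > 120. N9 seizes.
  N9 sheds 140 L/s to N20, N21: 70 each.
    N20: 30+70 = 100 > 60
    N21: 20+70 = 90 > 60
Round 2 — N20, N21 seize.
  N20 sheds 100 L/s to N25: 100 each.
    N25: 30+100 = 130 > 110
  N21 sheds 90 L/s to N16, N22: 45 each.
    N16: 10+45 = 55 ≤ 70
    N22: 10+45 = 55 ≤ 60
Round 3 — N25 seizes.
  N25 sheds 130 L/s to N16: 130 each.
    N16: 55+130 = 185 > 70
Round 4 — N16 seizes.
  N16 sheds 185 L/s to N3, N8: 92 each (1 lost).
    N3: 60+92 = 152 > 140
    N8: 30+92 = 122 > 100
Round 5 — N3, N8 seize.
  N3 sheds 152 L/s to N22: 152 each.
    N22: 55+152 = 207 > 60
  N8 sheds 122 L/s to N22: 122 each.
    N22: 207+122 = 329 > 60
Round 6 — N22 seizes.
  N22 sheds 329 L/s: no online neighbours, lost.
No further seizures.

yes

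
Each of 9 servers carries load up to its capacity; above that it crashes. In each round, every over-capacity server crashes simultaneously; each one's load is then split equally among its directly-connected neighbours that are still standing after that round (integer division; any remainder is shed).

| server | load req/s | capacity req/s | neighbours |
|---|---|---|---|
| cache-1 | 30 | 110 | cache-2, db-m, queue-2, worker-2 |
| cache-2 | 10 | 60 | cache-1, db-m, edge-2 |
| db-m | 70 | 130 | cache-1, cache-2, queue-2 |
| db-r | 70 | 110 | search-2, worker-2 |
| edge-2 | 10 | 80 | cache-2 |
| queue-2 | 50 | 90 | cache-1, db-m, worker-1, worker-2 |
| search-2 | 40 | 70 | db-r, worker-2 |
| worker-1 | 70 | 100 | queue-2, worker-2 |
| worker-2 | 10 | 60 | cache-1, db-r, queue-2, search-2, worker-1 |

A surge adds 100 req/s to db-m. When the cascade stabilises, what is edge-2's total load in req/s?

43

Round 1 — db-m at 170 > 130. db-m crashes.
  db-m sheds 170 req/s to cache-1, cache-2, queue-2: 56 each (2 lost).
    cache-1: 30+56 = 86 ≤ 110
    cache-2: 10+56 = 66 > 60
    queue-2: 50+56 = 106 > 90
Round 2 — cache-2, queue-2 crash.
  cache-2 sheds 66 req/s to cache-1, edge-2: 33 each.
    cache-1: 86+33 = 119 > 110
    edge-2: 10+33 = 43 ≤ 80
  queue-2 sheds 106 req/s to cache-1, worker-1, worker-2: 35 each (1 lost).
    cache-1: 119+35 = 154 > 110
    worker-1: 70+35 = 105 > 100
    worker-2: 10+35 = 45 ≤ 60
Round 3 — cache-1, worker-1 crash.
  cache-1 sheds 154 req/s to worker-2: 154 each.
    worker-2: 45+154 = 199 > 60
  worker-1 sheds 105 req/s to worker-2: 105 each.
    worker-2: 199+105 = 304 > 60
Round 4 — worker-2 crashes.
  worker-2 sheds 304 req/s to db-r, search-2: 152 each.
    db-r: 70+152 = 222 > 110
    search-2: 40+152 = 192 > 70
Round 5 — db-r, search-2 crash.
  db-r sheds 222 req/s: no online neighbours, lost.
  search-2 sheds 192 req/s: no online neighbours, lost.
No further crashes.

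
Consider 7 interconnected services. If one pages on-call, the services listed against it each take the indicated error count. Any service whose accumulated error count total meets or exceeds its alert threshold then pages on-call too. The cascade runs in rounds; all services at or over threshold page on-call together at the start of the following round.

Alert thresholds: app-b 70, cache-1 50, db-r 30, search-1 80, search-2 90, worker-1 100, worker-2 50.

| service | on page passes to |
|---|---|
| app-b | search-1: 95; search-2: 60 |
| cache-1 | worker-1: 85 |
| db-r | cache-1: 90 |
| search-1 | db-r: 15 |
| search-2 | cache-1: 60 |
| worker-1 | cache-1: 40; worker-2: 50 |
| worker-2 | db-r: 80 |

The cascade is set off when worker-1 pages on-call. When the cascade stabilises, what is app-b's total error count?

Round 1 — worker-1 pages on-call (initial).
  cache-1: +40 → 40 < 50
  worker-2: +50 → 50 ≥ 50
Round 2 — worker-2 pages on-call.
  db-r: +80 → 80 ≥ 30
Round 3 — db-r pages on-call.
  cache-1: +90 → 130 ≥ 50
Round 4 — cache-1 pages on-call.
No further pages.

0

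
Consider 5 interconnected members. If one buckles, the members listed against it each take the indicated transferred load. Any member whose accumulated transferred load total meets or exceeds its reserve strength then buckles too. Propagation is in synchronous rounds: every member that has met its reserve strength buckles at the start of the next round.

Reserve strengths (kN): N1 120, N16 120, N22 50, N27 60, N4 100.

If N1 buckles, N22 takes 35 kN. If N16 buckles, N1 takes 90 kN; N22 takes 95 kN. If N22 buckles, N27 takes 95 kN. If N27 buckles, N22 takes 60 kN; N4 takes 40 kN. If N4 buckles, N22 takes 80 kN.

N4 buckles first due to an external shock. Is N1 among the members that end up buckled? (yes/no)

Round 1 — N4 buckles (initial).
  N22: +80 → 80 ≥ 50
Round 2 — N22 buckles.
  N27: +95 → 95 ≥ 60
Round 3 — N27 buckles.
No further bucklings.

no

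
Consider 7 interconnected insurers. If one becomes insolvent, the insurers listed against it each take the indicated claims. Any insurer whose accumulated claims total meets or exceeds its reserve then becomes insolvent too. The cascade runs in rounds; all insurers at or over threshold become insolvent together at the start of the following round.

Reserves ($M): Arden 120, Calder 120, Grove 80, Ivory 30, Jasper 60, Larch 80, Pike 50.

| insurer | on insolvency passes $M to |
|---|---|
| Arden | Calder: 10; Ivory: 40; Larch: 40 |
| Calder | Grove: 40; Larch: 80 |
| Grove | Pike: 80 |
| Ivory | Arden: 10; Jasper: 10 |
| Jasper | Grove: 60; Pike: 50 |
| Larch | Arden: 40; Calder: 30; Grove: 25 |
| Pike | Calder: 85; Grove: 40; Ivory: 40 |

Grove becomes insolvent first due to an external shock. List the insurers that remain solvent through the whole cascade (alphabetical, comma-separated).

Arden, Calder, Jasper, Larch

Round 1 — Grove becomes insolvent (initial).
  Pike: +80 → 80 ≥ 50
Round 2 — Pike becomes insolvent.
  Calder: +85 → 85 < 120
  Ivory: +40 → 40 ≥ 30
Round 3 — Ivory becomes insolvent.
  Arden: +10 → 10 < 120
  Jasper: +10 → 10 < 60
No further insolvencies.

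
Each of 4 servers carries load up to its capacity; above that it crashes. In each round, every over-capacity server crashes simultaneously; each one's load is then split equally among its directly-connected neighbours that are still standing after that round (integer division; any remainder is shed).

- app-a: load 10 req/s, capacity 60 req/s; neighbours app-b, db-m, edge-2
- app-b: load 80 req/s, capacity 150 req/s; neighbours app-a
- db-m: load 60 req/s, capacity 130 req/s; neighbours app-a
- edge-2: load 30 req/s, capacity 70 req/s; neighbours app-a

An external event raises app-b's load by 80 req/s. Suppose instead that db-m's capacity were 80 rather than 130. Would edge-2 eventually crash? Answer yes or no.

yes

With db-m's capacity at 80:
Round 1 — app-b at 160 > 150. app-b crashes.
  app-b sheds 160 req/s to app-a: 160 each.
    app-a: 10+160 = 170 > 60
Round 2 — app-a crashes.
  app-a sheds 170 req/s to db-m, edge-2: 85 each.
    db-m: 60+85 = 145 > 80
    edge-2: 30+85 = 115 > 70
Round 3 — db-m, edge-2 crash.
  db-m sheds 145 req/s: no online neighbours, lost.
  edge-2 sheds 115 req/s: no online neighbours, lost.
No further crashes.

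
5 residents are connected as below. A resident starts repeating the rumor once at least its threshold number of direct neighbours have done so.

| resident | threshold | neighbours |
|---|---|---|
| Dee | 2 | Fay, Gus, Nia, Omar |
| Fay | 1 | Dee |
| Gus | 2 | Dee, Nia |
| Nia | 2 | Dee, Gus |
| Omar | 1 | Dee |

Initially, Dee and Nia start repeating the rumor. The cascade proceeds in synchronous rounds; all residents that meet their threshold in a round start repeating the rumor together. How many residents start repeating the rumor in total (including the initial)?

Round 1 — Dee, Nia start repeating the rumor (initial).
Round 2 — checking thresholds:
  Fay: 1 of 1 neighbours ≥ 1, starts repeating the rumor.
  Gus: 2 of 2 neighbours ≥ 2, starts repeating the rumor.
  Omar: 1 of 1 neighbours ≥ 1, starts repeating the rumor.
Round 3 — no new spreads; cascade stops.

5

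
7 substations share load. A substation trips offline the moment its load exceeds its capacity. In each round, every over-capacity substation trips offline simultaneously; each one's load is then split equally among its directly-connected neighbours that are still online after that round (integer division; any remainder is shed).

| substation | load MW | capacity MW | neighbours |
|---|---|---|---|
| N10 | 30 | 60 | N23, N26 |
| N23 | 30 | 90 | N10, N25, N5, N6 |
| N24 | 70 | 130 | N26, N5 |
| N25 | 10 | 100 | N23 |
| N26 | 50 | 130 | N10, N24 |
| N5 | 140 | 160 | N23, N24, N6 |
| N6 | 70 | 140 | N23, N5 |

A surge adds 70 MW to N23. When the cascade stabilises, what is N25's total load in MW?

35

Round 1 — N23 at 100 > 90. N23 trips offline.
  N23 sheds 100 MW to N10, N25, N5, N6: 25 each.
    N10: 30+25 = 55 ≤ 60
    N25: 10+25 = 35 ≤ 100
    N5: 140+25 = 165 > 160
    N6: 70+25 = 95 ≤ 140
Round 2 — N5 trips offline.
  N5 sheds 165 MW to N24, N6: 82 each (1 lost).
    N24: 70+82 = 152 > 130
    N6: 95+82 = 177 > 140
Round 3 — N24, N6 trip offline.
  N24 sheds 152 MW to N26: 152 each.
    N26: 50+152 = 202 > 130
  N6 sheds 177 MW: no online neighbours, lost.
Round 4 — N26 trips offline.
  N26 sheds 202 MW to N10: 202 each.
    N10: 55+202 = 257 > 60
Round 5 — N10 trips offline.
  N10 sheds 257 MW: no online neighbours, lost.
No further trips.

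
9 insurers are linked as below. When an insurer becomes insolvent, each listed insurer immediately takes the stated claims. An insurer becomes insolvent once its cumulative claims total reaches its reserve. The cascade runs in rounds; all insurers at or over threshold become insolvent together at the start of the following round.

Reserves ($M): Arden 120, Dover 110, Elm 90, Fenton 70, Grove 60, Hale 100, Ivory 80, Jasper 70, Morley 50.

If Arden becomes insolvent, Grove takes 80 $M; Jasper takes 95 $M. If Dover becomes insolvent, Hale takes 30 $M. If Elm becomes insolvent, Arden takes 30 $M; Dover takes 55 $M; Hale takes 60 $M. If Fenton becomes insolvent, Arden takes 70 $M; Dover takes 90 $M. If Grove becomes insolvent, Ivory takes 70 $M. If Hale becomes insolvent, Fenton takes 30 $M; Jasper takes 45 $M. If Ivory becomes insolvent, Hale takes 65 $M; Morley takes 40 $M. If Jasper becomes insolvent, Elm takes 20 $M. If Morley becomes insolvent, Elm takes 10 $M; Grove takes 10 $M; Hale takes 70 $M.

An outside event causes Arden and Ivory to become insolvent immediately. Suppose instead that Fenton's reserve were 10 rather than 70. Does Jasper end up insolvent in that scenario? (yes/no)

With Fenton's reserve at 10:
Round 1 — Arden, Ivory become insolvent (initial).
  Grove: +80 → 80 ≥ 60
  Hale: +65 → 65 < 100
  Jasper: +95 → 95 ≥ 70
  Morley: +40 → 40 < 50
Round 2 — Grove, Jasper become insolvent.
  Elm: +20 → 20 < 90
No further insolvencies.

yes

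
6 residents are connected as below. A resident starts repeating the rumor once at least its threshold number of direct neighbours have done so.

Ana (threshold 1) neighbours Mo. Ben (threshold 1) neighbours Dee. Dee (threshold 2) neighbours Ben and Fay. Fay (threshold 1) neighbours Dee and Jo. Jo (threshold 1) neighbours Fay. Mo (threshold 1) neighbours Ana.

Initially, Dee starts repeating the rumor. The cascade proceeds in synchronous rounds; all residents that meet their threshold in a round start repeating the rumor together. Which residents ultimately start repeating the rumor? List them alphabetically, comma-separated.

Round 1 — Dee starts repeating the rumor (initial).
Round 2 — checking thresholds:
  Ben: 1 of 1 neighbours ≥ 1, starts repeating the rumor.
  Fay: 1 of 2 neighbours ≥ 1, starts repeating the rumor.
Round 3 — checking thresholds:
  Jo: 1 of 1 neighbours ≥ 1, starts repeating the rumor.
Round 4 — no new spreads; cascade stops.

Ben, Dee, Fay, Jo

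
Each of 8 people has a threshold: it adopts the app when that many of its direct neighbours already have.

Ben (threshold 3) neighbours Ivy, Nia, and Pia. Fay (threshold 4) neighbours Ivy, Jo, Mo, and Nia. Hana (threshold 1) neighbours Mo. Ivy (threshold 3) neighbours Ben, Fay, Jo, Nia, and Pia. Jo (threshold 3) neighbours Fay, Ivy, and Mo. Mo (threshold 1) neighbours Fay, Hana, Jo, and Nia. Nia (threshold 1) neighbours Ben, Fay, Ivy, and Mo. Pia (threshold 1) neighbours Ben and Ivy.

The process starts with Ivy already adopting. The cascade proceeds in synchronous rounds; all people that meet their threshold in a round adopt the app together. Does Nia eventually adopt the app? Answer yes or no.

Round 1 — Ivy adopts the app (initial).
Round 2 — checking thresholds:
  Ben: 1 of 3 neighbours < 3, holds.
  Fay: 1 of 4 neighbours < 4, holds.
  Jo: 1 of 3 neighbours < 3, holds.
  Nia: 1 of 4 neighbours ≥ 1, adopts the app.
  Pia: 1 of 2 neighbours ≥ 1, adopts the app.
Round 3 — checking thresholds:
  Ben: 3 of 3 neighbours ≥ 3, adopts the app.
  Fay: 2 of 4 neighbours < 4, holds.
  Jo: 1 of 3 neighbours < 3, holds.
  Mo: 1 of 4 neighbours ≥ 1, adopts the app.
Round 4 — checking thresholds:
  Fay: 3 of 4 neighbours < 4, holds.
  Hana: 1 of 1 neighbours ≥ 1, adopts the app.
  Jo: 2 of 3 neighbours < 3, holds.
Round 5 — no new adoptions; cascade stops.

yes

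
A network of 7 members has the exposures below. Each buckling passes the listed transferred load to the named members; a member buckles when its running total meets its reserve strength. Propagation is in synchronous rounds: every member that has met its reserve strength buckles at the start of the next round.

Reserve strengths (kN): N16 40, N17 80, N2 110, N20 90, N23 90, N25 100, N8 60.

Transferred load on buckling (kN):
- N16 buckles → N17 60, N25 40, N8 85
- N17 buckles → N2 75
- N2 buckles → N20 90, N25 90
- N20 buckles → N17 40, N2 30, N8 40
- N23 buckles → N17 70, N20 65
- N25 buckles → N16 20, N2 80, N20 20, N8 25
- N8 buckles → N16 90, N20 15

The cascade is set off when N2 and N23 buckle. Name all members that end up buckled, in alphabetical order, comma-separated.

Round 1 — N2, N23 buckle (initial).
  N17: +70 → 70 < 80
  N20: +90+65 → 155 ≥ 90
  N25: +90 → 90 < 100
Round 2 — N20 buckles.
  N17: +40 → 110 ≥ 80
  N8: +40 → 40 < 60
Round 3 — N17 buckles.
No further bucklings.

N17, N2, N20, N23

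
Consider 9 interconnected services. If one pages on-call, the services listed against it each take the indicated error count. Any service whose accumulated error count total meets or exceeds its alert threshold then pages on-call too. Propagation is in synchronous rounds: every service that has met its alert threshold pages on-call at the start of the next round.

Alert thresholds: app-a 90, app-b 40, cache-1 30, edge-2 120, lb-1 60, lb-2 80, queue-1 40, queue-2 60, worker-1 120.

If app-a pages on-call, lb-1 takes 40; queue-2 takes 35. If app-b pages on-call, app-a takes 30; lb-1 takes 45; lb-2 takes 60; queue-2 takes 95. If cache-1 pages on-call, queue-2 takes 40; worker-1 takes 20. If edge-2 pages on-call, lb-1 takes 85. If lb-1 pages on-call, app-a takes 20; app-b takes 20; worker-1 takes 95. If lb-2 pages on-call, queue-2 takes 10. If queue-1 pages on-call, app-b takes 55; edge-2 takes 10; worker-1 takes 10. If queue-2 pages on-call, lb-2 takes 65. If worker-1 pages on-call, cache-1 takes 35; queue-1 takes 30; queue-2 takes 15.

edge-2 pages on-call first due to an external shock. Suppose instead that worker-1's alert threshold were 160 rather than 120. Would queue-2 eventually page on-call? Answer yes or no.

no

With worker-1's alert threshold at 160:
Round 1 — edge-2 pages on-call (initial).
  lb-1: +85 → 85 ≥ 60
Round 2 — lb-1 pages on-call.
  app-a: +20 → 20 < 90
  app-b: +20 → 20 < 40
  worker-1: +95 → 95 < 160
No further pages.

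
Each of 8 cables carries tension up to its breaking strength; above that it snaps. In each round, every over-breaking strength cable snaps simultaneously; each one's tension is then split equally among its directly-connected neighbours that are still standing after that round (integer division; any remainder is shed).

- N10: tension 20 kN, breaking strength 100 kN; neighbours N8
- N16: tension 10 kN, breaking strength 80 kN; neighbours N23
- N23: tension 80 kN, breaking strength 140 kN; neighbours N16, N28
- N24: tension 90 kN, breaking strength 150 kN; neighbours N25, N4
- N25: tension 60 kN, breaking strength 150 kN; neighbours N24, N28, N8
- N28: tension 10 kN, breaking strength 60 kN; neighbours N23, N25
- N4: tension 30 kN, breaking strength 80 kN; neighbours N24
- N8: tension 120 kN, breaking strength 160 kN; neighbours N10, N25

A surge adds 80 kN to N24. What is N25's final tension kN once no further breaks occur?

Round 1 — N24 at 170 > 150. N24 snaps.
  N24 sheds 170 kN to N25, N4: 85 each.
    N25: 60+85 = 145 ≤ 150
    N4: 30+85 = 115 > 80
Round 2 — N4 snaps.
  N4 sheds 115 kN: no online neighbours, lost.
No further breaks.

145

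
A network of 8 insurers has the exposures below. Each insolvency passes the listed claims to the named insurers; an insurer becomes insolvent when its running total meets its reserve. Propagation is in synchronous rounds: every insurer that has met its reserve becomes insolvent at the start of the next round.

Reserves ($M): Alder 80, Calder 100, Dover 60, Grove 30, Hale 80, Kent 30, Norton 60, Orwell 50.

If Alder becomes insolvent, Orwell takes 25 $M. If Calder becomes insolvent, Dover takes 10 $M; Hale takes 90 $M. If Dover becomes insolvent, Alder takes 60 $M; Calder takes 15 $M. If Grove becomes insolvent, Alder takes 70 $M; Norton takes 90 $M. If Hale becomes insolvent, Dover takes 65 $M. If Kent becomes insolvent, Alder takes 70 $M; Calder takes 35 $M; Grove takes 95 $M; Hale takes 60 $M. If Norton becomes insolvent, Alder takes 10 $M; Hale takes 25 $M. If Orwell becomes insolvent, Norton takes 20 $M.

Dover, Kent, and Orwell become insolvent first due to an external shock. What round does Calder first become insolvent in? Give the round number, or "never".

never

Round 1 — Dover, Kent, Orwell become insolvent (initial).
  Alder: +60+70 → 130 ≥ 80
  Calder: +15+35 → 50 < 100
  Grove: +95 → 95 ≥ 30
  Hale: +60 → 60 < 80
  Norton: +20 → 20 < 60
Round 2 — Alder, Grove become insolvent.
  Norton: +90 → 110 ≥ 60
Round 3 — Norton becomes insolvent.
  Hale: +25 → 85 ≥ 80
Round 4 — Hale becomes insolvent.
No further insolvencies.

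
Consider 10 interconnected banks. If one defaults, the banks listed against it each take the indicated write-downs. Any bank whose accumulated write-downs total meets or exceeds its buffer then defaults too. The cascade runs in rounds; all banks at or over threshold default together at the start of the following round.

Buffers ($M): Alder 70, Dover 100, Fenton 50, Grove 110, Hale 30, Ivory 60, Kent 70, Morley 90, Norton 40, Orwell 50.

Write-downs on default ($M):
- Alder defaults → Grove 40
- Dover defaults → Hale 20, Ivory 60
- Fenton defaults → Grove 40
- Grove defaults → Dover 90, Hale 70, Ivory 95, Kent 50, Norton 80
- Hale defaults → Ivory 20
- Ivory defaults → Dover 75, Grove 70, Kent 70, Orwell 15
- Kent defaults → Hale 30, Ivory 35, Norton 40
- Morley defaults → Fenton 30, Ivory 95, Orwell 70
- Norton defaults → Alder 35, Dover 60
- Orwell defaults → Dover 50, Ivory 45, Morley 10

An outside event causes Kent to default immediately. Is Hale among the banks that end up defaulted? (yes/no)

Round 1 — Kent defaults (initial).
  Hale: +30 → 30 ≥ 30
  Ivory: +35 → 35 < 60
  Norton: +40 → 40 ≥ 40
Round 2 — Hale, Norton default.
  Alder: +35 → 35 < 70
  Dover: +60 → 60 < 100
  Ivory: +20 → 55 < 60
No further defaults.

yes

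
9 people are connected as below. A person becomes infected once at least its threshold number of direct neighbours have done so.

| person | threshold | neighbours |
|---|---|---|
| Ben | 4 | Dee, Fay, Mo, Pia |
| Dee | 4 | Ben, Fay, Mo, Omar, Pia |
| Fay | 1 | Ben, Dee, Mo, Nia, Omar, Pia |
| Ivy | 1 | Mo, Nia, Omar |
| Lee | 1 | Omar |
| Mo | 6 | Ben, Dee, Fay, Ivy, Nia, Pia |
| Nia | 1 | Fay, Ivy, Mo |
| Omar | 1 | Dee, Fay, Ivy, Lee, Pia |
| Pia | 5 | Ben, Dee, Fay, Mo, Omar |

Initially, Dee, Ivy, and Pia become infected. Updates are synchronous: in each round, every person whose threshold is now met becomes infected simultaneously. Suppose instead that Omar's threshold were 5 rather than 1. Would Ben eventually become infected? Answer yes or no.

no

With Omar's threshold at 5:
Round 1 — Dee, Ivy, Pia become infected (initial).
Round 2 — checking thresholds:
  Ben: 2 of 4 neighbours < 4, below threshold.
  Fay: 2 of 6 neighbours ≥ 1, becomes infected.
  Mo: 3 of 6 neighbours < 6, below threshold.
  Nia: 1 of 3 neighbours ≥ 1, becomes infected.
  Omar: 3 of 5 neighbours < 5, below threshold.
Round 3 — no new infections; cascade stops.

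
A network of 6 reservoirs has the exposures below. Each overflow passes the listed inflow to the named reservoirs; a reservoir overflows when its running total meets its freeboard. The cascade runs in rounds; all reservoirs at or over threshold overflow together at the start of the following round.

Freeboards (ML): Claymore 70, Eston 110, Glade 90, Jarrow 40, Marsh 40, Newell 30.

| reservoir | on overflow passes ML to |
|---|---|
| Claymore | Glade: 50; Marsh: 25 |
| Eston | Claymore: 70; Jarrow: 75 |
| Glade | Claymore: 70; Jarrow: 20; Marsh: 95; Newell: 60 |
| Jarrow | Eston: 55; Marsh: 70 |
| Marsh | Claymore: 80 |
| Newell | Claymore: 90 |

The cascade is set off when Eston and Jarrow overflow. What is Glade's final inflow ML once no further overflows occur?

50

Round 1 — Eston, Jarrow overflow (initial).
  Claymore: +70 → 70 ≥ 70
  Marsh: +70 → 70 ≥ 40
Round 2 — Claymore, Marsh overflow.
  Glade: +50 → 50 < 90
No further overflows.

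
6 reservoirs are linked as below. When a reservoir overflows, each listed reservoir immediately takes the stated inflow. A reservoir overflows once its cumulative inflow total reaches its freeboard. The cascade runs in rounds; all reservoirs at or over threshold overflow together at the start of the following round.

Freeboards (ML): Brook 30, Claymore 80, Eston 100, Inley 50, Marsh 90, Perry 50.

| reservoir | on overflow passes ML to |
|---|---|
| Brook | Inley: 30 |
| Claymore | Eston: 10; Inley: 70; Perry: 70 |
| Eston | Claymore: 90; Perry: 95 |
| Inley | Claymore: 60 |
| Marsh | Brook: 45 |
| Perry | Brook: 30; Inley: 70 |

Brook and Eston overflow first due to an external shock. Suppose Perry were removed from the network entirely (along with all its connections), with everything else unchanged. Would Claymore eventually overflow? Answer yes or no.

With Perry removed:
Round 1 — Brook, Eston overflow (initial).
  Claymore: +90 → 90 ≥ 80
  Inley: +30 → 30 < 50
Round 2 — Claymore overflows.
  Inley: +70 → 100 ≥ 50
Round 3 — Inley overflows.
No further overflows.

yes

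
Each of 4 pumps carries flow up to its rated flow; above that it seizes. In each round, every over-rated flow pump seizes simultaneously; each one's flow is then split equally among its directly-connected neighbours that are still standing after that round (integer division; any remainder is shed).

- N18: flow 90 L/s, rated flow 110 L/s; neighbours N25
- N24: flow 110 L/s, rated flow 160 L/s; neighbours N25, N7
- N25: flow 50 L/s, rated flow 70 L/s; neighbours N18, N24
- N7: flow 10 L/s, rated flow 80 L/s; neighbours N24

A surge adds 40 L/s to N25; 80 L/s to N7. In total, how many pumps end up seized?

Round 1 — N25 at 90 > 70; N7 at 90 > 80. N25, N7 seize.
  N25 sheds 90 L/s to N18, N24: 45 each.
    N18: 90+45 = 135 > 110
    N24: 110+45 = 155 ≤ 160
  N7 sheds 90 L/s to N24: 90 each.
    N24: 155+90 = 245 > 160
Round 2 — N18, N24 seize.
  N18 sheds 135 L/s: no online neighbours, lost.
  N24 sheds 245 L/s: no online neighbours, lost.
No further seizures.

4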